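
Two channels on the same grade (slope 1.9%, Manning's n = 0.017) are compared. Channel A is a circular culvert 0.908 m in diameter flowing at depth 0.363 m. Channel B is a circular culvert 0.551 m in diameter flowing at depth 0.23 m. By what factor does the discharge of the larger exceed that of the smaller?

Channel A: For a circular section of diameter D = 0.908 m at depth y = 0.363 m, the central angle is θ = 2 arccos(1 − 2y/D) = 2.738 rad. Then A = (D²/8)(θ − sin θ) = 0.2417 m² and P = Dθ/2 = 1.243 m. Hydraulic radius R = A/P = 0.2417/1.243 = 0.1944 m. Q_A = (1/0.017)·0.2417·0.1944^(2/3)·√0.019 = 0.6577 m³/s.
Channel B: For a circular section of diameter D = 0.551 m at depth y = 0.23 m, the central angle is θ = 2 arccos(1 − 2y/D) = 2.81 rad. Then A = (D²/8)(θ − sin θ) = 0.09427 m² and P = Dθ/2 = 0.7741 m. Hydraulic radius R = A/P = 0.09427/0.7741 = 0.1218 m. Q_B = (1/0.017)·0.09427·0.1218^(2/3)·√0.019 = 0.1878 m³/s.
The larger discharge is 0.6577 m³/s and the smaller is 0.1878 m³/s; the ratio is 3.5.

3.5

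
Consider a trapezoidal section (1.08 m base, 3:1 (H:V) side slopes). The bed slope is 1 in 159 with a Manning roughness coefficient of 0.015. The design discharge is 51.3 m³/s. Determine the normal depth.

Manning's equation rearranged: A R^(2/3) = nQ / (1·√S) = 0.015 × 51.3 / (√0.006289) = 9.703.
At y = 1.88 m: A R^(2/3) = 12.41 — over.
At y = 1.46 m: A R^(2/3) = 6.714 — short.
At y = 1.7 m: A R^(2/3) = 9.706 — close enough.

y_n = 1.7 m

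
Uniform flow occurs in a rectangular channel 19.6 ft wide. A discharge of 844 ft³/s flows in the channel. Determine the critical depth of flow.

y_c = 3.86 ft

For a rectangular channel, critical depth y_c = (q²/g)^(1/3) where q = Q/b = 844/19.6 = 43.06 ft²/s.
So y_c = (43.06²/32.2)^(1/3) = 3.86 ft.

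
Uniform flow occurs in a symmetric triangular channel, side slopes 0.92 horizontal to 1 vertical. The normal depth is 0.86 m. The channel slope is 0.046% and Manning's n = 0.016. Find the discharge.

For a triangular section with side slope z = 0.92: A = zy² = 0.92×0.86² = 0.6804 m²; P = 2y√(1+z²) = 2×0.86×1.359 = 2.337 m.
Hydraulic radius R = A/P = 0.6804/2.337 = 0.2911 m.
Manning's equation: Q = (1/n) A R^(2/3) S^(1/2) = (1/0.016) × 0.6804 × 0.2911^(2/3) × 0.00046^(1/2) = 0.401 m³/s.

Q = 0.401 m³/s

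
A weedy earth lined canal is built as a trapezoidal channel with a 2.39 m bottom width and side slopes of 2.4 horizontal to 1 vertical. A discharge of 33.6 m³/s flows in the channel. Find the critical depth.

At critical depth, Q² T / (g A³) = 1, i.e. A³/T = Q²/g = 33.6²/9.81 = 115.1.
At y = 1.85 m: A³/T = 179 — high.
At y = 1.14 m: A³/T = 25.38 — low.
At y = 1.66 m: A³/T = 114.4 — matches.

y_c = 1.66 m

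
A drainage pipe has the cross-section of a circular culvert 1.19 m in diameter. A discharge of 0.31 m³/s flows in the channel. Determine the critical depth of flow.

At critical depth, Q² T / (g A³) = 1, i.e. A³/T = Q²/g = 0.31²/9.81 = 0.009796.
At y = 0.326 m: A³/T = 0.01424 — high.
At y = 0.238 m: A³/T = 0.004171 — low.
At y = 0.296 m: A³/T = 0.009781 — ≈ 0.009796.

y_c = 0.296 m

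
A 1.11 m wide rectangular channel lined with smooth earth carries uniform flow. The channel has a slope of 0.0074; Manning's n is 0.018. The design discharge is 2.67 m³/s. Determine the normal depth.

Manning's equation rearranged: A R^(2/3) = nQ / (1·√S) = 0.018 × 2.67 / (√0.0074) = 0.5587.
At y = 0.685 m: A R^(2/3) = 0.3457 — too small.
At y = 1.14 m: A R^(2/3) = 0.656 — too large.
At y = 1 m: A R^(2/3) = 0.5585 — matches.

y_n = 1 m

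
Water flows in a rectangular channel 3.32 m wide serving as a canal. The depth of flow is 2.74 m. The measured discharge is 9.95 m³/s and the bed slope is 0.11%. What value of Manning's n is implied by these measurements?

Flow area A = b·y = 3.32 × 2.74 = 9.097 m². Wetted perimeter P = b + 2y = 3.32 + 2×2.74 = 8.8 m.
Hydraulic radius R = A/P = 9.097/8.8 = 1.034 m.
Rearranging Manning's equation: n = (1/Q) A R^(2/3) S^(1/2) = (1/9.95) × 9.097 × 1.034^(2/3) × √0.0011 = 0.031.

n = 0.031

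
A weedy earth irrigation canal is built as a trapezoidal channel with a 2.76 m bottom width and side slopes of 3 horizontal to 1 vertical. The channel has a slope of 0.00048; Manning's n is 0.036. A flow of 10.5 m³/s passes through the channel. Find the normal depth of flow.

y_n = 1.91 m

Manning's equation rearranged: A R^(2/3) = nQ / (1·√S) = 0.036 × 10.5 / (√0.00048) = 17.25.
Try y = 1.35 m: A R^(2/3) = 8.013 — low.
Try y = 2.41 m: A R^(2/3) = 29.22 — high.
Try y = 1.91 m: A R^(2/3) = 17.2 — ≈ 17.25.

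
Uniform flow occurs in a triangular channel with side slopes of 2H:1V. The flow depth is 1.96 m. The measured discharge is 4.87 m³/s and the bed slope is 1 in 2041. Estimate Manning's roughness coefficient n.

n = 0.032

For a triangular section with side slope z = 2: A = zy² = 2×1.96² = 7.683 m²; P = 2y√(1+z²) = 2×1.96×2.236 = 8.765 m.
Hydraulic radius R = A/P = 7.683/8.765 = 0.8765 m.
Rearranging Manning's equation: n = (1/Q) A R^(2/3) S^(1/2) = (1/4.87) × 7.683 × 0.8765^(2/3) × √0.00049 = 0.032.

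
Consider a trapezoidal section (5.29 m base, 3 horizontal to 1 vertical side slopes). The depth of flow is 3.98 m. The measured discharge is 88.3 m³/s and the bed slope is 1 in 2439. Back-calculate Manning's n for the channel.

n = 0.027

With bottom width b = 5.29 m and side slope z = 3: A = (b + zy)y = (5.29 + 3×3.98)×3.98 = 68.58 m²; P = b + 2y√(1+z²) = 5.29 + 2×3.98×3.162 = 30.46 m.
Hydraulic radius R = A/P = 68.58/30.46 = 2.251 m.
Rearranging Manning's equation: n = (1/Q) A R^(2/3) S^(1/2) = (1/88.3) × 68.58 × 2.251^(2/3) × √0.00041 = 0.027.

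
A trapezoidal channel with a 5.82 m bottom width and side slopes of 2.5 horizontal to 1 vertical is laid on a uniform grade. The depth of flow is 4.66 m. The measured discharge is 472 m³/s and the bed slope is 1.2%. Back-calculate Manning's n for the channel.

n = 0.036

With bottom width b = 5.82 m and side slope z = 2.5: A = (b + zy)y = (5.82 + 2.5×4.66)×4.66 = 81.41 m²; P = b + 2y√(1+z²) = 5.82 + 2×4.66×2.693 = 30.91 m.
Hydraulic radius R = A/P = 81.41/30.91 = 2.633 m.
Rearranging Manning's equation: n = (1/Q) A R^(2/3) S^(1/2) = (1/472) × 81.41 × 2.633^(2/3) × √0.012 = 0.036.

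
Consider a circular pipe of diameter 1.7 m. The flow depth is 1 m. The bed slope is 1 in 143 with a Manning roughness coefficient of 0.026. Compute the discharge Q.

Q = 2.69 m³/s

For a circular section of diameter D = 1.7 m at depth y = 1 m, the central angle is θ = 2 arccos(1 − 2y/D) = 3.496 rad. Then A = (D²/8)(θ − sin θ) = 1.389 m² and P = Dθ/2 = 2.972 m.
Hydraulic radius R = A/P = 1.389/2.972 = 0.4672 m.
Manning's equation: Q = (1/n) A R^(2/3) S^(1/2) = (1/0.026) × 1.389 × 0.4672^(2/3) × 0.006993^(1/2) = 2.69 m³/s.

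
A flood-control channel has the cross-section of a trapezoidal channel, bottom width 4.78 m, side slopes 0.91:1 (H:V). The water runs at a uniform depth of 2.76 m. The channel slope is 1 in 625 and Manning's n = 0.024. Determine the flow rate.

With bottom width b = 4.78 m and side slope z = 0.91: A = (b + zy)y = (4.78 + 0.91×2.76)×2.76 = 20.12 m²; P = b + 2y√(1+z²) = 4.78 + 2×2.76×1.352 = 12.24 m.
Hydraulic radius R = A/P = 20.12/12.24 = 1.644 m.
Manning's equation: Q = (1/n) A R^(2/3) S^(1/2) = (1/0.024) × 20.12 × 1.644^(2/3) × 0.0016^(1/2) = 46.7 m³/s.

Q = 46.7 m³/s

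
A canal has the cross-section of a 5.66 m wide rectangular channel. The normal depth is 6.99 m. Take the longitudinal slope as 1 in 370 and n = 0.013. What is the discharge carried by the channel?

Flow area A = b·y = 5.66 × 6.99 = 39.56 m². Wetted perimeter P = b + 2y = 5.66 + 2×6.99 = 19.64 m.
Hydraulic radius R = A/P = 39.56/19.64 = 2.014 m.
Manning's equation: Q = (1/n) A R^(2/3) S^(1/2) = (1/0.013) × 39.56 × 2.014^(2/3) × 0.002703^(1/2) = 252 m³/s.

Q = 252 m³/s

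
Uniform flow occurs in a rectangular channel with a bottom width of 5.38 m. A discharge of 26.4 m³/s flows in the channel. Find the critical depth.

y_c = 1.35 m

For a rectangular channel, critical depth y_c = (q²/g)^(1/3) where q = Q/b = 26.4/5.38 = 4.907 m²/s.
So y_c = (4.907²/9.81)^(1/3) = 1.35 m.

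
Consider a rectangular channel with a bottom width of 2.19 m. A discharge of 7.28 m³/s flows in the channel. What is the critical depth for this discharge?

y_c = 1.04 m

For a rectangular channel, critical depth y_c = (q²/g)^(1/3) where q = Q/b = 7.28/2.19 = 3.324 m²/s.
So y_c = (3.324²/9.81)^(1/3) = 1.04 m.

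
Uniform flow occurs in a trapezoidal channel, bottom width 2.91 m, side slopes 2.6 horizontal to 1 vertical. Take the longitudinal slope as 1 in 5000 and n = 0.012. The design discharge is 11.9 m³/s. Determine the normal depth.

Manning's equation rearranged: A R^(2/3) = nQ / (1·√S) = 0.012 × 11.9 / (√0.0002) = 10.1.
Trying y = 1.95 m: A R^(2/3) = 16.88 — too large.
Trying y = 1.13 m: A R^(2/3) = 5.298 — too small.
Trying y = 1.54 m: A R^(2/3) = 10.12 — ≈ 10.1.

y_n = 1.54 m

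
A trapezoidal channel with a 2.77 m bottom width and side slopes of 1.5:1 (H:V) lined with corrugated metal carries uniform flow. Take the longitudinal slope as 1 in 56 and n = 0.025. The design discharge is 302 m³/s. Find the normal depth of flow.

y_n = 4 m

Manning's equation rearranged: A R^(2/3) = nQ / (1·√S) = 0.025 × 302 / (√0.01786) = 56.5.
Trying y = 3.43 m: A R^(2/3) = 40.08 — short.
Trying y = 4.84 m: A R^(2/3) = 87.04 — over.
Trying y = 4 m: A R^(2/3) = 56.43 — close enough.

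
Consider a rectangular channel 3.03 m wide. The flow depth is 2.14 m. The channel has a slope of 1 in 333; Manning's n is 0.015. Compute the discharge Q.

Q = 21.9 m³/s

Flow area A = b·y = 3.03 × 2.14 = 6.484 m². Wetted perimeter P = b + 2y = 3.03 + 2×2.14 = 7.31 m.
Hydraulic radius R = A/P = 6.484/7.31 = 0.887 m.
Manning's equation: Q = (1/n) A R^(2/3) S^(1/2) = (1/0.015) × 6.484 × 0.887^(2/3) × 0.003003^(1/2) = 21.9 m³/s.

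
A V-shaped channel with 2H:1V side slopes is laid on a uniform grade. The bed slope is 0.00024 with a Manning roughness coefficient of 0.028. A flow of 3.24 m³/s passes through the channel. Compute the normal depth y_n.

Manning's equation rearranged: A R^(2/3) = nQ / (1·√S) = 0.028 × 3.24 / (√0.00024) = 5.856.
Try y = 1.48 m: A R^(2/3) = 3.327 — short.
Try y = 1.83 m: A R^(2/3) = 5.86 — matches.

y_n = 1.83 m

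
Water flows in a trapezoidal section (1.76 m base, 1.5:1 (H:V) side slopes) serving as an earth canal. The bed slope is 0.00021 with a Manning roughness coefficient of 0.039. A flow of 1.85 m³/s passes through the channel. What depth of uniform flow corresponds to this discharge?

Manning's equation rearranged: A R^(2/3) = nQ / (1·√S) = 0.039 × 1.85 / (√0.00021) = 4.979.
Trying y = 1.6 m: A R^(2/3) = 6.131 — high.
Trying y = 1.45 m: A R^(2/3) = 4.984 — ≈ 4.979.

y_n = 1.45 m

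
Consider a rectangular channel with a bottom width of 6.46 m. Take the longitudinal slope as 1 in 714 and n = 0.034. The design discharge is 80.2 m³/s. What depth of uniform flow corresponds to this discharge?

y_n = 6.71 m

Manning's equation rearranged: A R^(2/3) = nQ / (1·√S) = 0.034 × 80.2 / (√0.001401) = 72.86.
At y = 7.93 m: A R^(2/3) = 89.13 — too large.
At y = 4.9 m: A R^(2/3) = 49.35 — too small.
At y = 6.71 m: A R^(2/3) = 72.89 — ≈ 72.86.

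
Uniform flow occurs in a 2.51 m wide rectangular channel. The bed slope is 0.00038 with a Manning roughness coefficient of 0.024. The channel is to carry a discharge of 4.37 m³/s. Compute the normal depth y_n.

y_n = 2.43 m

Manning's equation rearranged: A R^(2/3) = nQ / (1·√S) = 0.024 × 4.37 / (√0.00038) = 5.38.
Try y = 2.02 m: A R^(2/3) = 4.274 — too small.
Try y = 2.43 m: A R^(2/3) = 5.376 — matches.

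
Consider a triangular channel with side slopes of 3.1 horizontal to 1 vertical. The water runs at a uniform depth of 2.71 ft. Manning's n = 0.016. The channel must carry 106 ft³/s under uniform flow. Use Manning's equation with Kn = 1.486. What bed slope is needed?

For a triangular section with side slope z = 3.1: A = zy² = 3.1×2.71² = 22.77 ft²; P = 2y√(1+z²) = 2×2.71×3.257 = 17.65 ft.
Hydraulic radius R = A/P = 22.77/17.65 = 1.29 ft.
From Manning's equation, S = [nQ / (1.486 A R^(2/3))]² = [0.016 × 106 / (1.486 × 22.77 × 1.29^(2/3))]² = 0.00179.

S = 0.00179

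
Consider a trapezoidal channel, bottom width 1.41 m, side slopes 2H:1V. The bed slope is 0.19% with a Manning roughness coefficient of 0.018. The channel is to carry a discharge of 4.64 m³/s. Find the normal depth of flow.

y_n = 0.905 m

Manning's equation rearranged: A R^(2/3) = nQ / (1·√S) = 0.018 × 4.64 / (√0.0019) = 1.916.
At y = 1.16 m: A R^(2/3) = 3.266 — over.
At y = 0.799 m: A R^(2/3) = 1.478 — short.
At y = 0.905 m: A R^(2/3) = 1.918 — close enough.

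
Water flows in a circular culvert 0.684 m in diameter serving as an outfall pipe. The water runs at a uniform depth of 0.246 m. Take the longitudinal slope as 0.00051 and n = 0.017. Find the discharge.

For a circular section of diameter D = 0.684 m at depth y = 0.246 m, the central angle is θ = 2 arccos(1 − 2y/D) = 2.573 rad. Then A = (D²/8)(θ − sin θ) = 0.1189 m² and P = Dθ/2 = 0.8798 m.
Hydraulic radius R = A/P = 0.1189/0.8798 = 0.1352 m.
Manning's equation: Q = (1/n) A R^(2/3) S^(1/2) = (1/0.017) × 0.1189 × 0.1352^(2/3) × 0.00051^(1/2) = 0.0416 m³/s.

Q = 0.0416 m³/s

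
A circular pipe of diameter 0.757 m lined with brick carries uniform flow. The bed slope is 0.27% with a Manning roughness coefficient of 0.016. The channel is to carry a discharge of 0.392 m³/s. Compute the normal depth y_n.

y_n = 0.519 m

Manning's equation rearranged: A R^(2/3) = nQ / (1·√S) = 0.016 × 0.392 / (√0.0027) = 0.1207.
At y = 0.389 m: A R^(2/3) = 0.07768 — low.
At y = 0.566 m: A R^(2/3) = 0.1348 — high.
At y = 0.519 m: A R^(2/3) = 0.1208 — close enough.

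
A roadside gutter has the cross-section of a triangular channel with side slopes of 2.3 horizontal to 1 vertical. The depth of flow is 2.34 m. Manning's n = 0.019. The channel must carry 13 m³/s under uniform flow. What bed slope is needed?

For a triangular section with side slope z = 2.3: A = zy² = 2.3×2.34² = 12.59 m²; P = 2y√(1+z²) = 2×2.34×2.508 = 11.74 m.
Hydraulic radius R = A/P = 12.59/11.74 = 1.073 m.
From Manning's equation, S = [nQ / (1 A R^(2/3))]² = [0.019 × 13 / (1 × 12.59 × 1.073^(2/3))]² = 0.00035.

S = 0.00035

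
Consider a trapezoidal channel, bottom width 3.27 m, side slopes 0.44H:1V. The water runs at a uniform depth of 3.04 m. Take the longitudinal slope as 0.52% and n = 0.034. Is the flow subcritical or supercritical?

subcritical

With bottom width b = 3.27 m and side slope z = 0.44: A = (b + zy)y = (3.27 + 0.44×3.04)×3.04 = 14.01 m²; P = b + 2y√(1+z²) = 3.27 + 2×3.04×1.093 = 9.913 m.
Hydraulic radius R = A/P = 14.01/9.913 = 1.413 m.
V = (1/n) R^(2/3) √S = (1/0.034) × 1.413^(2/3) × √0.0052 = 2.671 m/s. Hydraulic depth D_h = A/T = 14.01/5.945 = 2.356 m.
Froude number Fr = V/√(g·D_h) = 2.671/√(9.81×2.356) = 0.556, which is less than 1, so the flow is subcritical.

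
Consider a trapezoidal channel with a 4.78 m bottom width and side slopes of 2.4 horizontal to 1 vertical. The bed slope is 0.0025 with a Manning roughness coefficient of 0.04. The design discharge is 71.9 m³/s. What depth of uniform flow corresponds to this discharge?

Manning's equation rearranged: A R^(2/3) = nQ / (1·√S) = 0.04 × 71.9 / (√0.0025) = 57.52.
At y = 2.33 m: A R^(2/3) = 30.68 — short.
At y = 3.97 m: A R^(2/3) = 97.08 — over.
At y = 3.13 m: A R^(2/3) = 57.5 — matches.

y_n = 3.13 m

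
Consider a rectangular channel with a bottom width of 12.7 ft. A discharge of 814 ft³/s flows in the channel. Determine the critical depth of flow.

y_c = 5.03 ft

For a rectangular channel, critical depth y_c = (q²/g)^(1/3) where q = Q/b = 814/12.7 = 64.09 ft²/s.
So y_c = (64.09²/32.2)^(1/3) = 5.03 ft.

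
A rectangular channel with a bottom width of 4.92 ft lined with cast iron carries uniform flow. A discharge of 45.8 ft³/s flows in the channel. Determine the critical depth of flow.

y_c = 1.39 ft

For a rectangular channel, critical depth y_c = (q²/g)^(1/3) where q = Q/b = 45.8/4.92 = 9.309 ft²/s.
So y_c = (9.309²/32.2)^(1/3) = 1.39 ft.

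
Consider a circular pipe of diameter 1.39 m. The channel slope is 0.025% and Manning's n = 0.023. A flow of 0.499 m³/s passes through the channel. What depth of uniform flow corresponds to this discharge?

Manning's equation rearranged: A R^(2/3) = nQ / (1·√S) = 0.023 × 0.499 / (√0.00025) = 0.7259.
Trying y = 0.812 m: A R^(2/3) = 0.4835 — short.
Trying y = 1.1 m: A R^(2/3) = 0.7252 — matches.

y_n = 1.1 m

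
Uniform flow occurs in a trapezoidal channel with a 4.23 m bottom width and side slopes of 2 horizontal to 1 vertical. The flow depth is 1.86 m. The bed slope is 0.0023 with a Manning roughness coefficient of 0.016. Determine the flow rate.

With bottom width b = 4.23 m and side slope z = 2: A = (b + zy)y = (4.23 + 2×1.86)×1.86 = 14.79 m²; P = b + 2y√(1+z²) = 4.23 + 2×1.86×2.236 = 12.55 m.
Hydraulic radius R = A/P = 14.79/12.55 = 1.178 m.
Manning's equation: Q = (1/n) A R^(2/3) S^(1/2) = (1/0.016) × 14.79 × 1.178^(2/3) × 0.0023^(1/2) = 49.4 m³/s.

Q = 49.4 m³/s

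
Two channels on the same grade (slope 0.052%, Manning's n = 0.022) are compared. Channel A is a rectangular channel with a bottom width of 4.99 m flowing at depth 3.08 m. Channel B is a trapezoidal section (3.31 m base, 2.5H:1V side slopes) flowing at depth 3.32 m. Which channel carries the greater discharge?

Channel A: Flow area A = b·y = 4.99 × 3.08 = 15.37 m². Wetted perimeter P = b + 2y = 4.99 + 2×3.08 = 11.15 m. Hydraulic radius R = A/P = 15.37/11.15 = 1.378 m. Q_A = (1/0.022)·15.37·1.378^(2/3)·√0.00052 = 19.73 m³/s.
Channel B: With bottom width b = 3.31 m and side slope z = 2.5: A = (b + zy)y = (3.31 + 2.5×3.32)×3.32 = 38.55 m²; P = b + 2y√(1+z²) = 3.31 + 2×3.32×2.693 = 21.19 m. Hydraulic radius R = A/P = 38.55/21.19 = 1.819 m. Q_B = (1/0.022)·38.55·1.819^(2/3)·√0.00052 = 59.54 m³/s.
Q_A = 19.73 m³/s vs Q_B = 59.54 m³/s, so channel B carries more.

channel B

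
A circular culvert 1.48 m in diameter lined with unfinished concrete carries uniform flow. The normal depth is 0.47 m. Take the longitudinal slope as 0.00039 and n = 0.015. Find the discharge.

For a circular section of diameter D = 1.48 m at depth y = 0.47 m, the central angle is θ = 2 arccos(1 − 2y/D) = 2.395 rad. Then A = (D²/8)(θ − sin θ) = 0.4696 m² and P = Dθ/2 = 1.772 m.
Hydraulic radius R = A/P = 0.4696/1.772 = 0.265 m.
Manning's equation: Q = (1/n) A R^(2/3) S^(1/2) = (1/0.015) × 0.4696 × 0.265^(2/3) × 0.00039^(1/2) = 0.255 m³/s.

Q = 0.255 m³/s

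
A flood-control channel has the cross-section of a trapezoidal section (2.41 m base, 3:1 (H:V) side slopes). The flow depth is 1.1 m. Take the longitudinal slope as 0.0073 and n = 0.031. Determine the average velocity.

With bottom width b = 2.41 m and side slope z = 3: A = (b + zy)y = (2.41 + 3×1.1)×1.1 = 6.281 m²; P = b + 2y√(1+z²) = 2.41 + 2×1.1×3.162 = 9.367 m.
Hydraulic radius R = A/P = 6.281/9.367 = 0.6705 m.
From Manning's equation, V = (1/n) R^(2/3) S^(1/2) = (1/0.031) × 0.6705^(2/3) × 0.0073^(1/2) = 2.11 m/s.

V = 2.11 m/s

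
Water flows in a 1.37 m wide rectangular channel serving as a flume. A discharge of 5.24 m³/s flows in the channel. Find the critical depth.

y_c = 1.14 m

For a rectangular channel, critical depth y_c = (q²/g)^(1/3) where q = Q/b = 5.24/1.37 = 3.825 m²/s.
So y_c = (3.825²/9.81)^(1/3) = 1.14 m.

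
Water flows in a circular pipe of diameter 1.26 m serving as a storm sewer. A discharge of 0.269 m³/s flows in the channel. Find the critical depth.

At critical depth, Q² T / (g A³) = 1, i.e. A³/T = Q²/g = 0.269²/9.81 = 0.007376.
Try y = 0.229 m: A³/T = 0.003814 — short.
Try y = 0.295 m: A³/T = 0.01028 — over.
Try y = 0.271 m: A³/T = 0.007378 — close enough.

y_c = 0.271 m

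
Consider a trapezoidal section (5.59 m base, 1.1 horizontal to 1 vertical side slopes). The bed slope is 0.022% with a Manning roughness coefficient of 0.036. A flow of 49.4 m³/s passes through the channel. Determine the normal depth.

y_n = 5.27 m

Manning's equation rearranged: A R^(2/3) = nQ / (1·√S) = 0.036 × 49.4 / (√0.00022) = 119.9.
Trying y = 6.56 m: A R^(2/3) = 188 — high.
Trying y = 4.08 m: A R^(2/3) = 72.07 — low.
Trying y = 5.27 m: A R^(2/3) = 119.9 — matches.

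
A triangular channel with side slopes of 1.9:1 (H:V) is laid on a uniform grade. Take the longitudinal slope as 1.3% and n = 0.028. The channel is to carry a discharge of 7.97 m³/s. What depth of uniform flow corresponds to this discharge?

y_n = 1.24 m

Manning's equation rearranged: A R^(2/3) = nQ / (1·√S) = 0.028 × 7.97 / (√0.013) = 1.957.
Try y = 1.49 m: A R^(2/3) = 3.195 — over.
Try y = 1.01 m: A R^(2/3) = 1.133 — short.
Try y = 1.24 m: A R^(2/3) = 1.958 — ≈ 1.957.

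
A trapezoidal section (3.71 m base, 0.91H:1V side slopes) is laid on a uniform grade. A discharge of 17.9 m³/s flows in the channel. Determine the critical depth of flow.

y_c = 1.2 m

At critical depth, Q² T / (g A³) = 1, i.e. A³/T = Q²/g = 17.9²/9.81 = 32.66.
Trying y = 0.889 m: A³/T = 12.17 — short.
Trying y = 1.31 m: A³/T = 43.46 — over.
Trying y = 1.2 m: A³/T = 32.46 — matches.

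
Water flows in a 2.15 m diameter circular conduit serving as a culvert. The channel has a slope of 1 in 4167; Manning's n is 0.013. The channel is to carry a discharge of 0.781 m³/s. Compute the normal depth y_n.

y_n = 0.768 m

Manning's equation rearranged: A R^(2/3) = nQ / (1·√S) = 0.013 × 0.781 / (√0.00024) = 0.6554.
Trying y = 0.973 m: A R^(2/3) = 1.01 — high.
Trying y = 0.639 m: A R^(2/3) = 0.4616 — low.
Trying y = 0.768 m: A R^(2/3) = 0.6557 — ≈ 0.6554.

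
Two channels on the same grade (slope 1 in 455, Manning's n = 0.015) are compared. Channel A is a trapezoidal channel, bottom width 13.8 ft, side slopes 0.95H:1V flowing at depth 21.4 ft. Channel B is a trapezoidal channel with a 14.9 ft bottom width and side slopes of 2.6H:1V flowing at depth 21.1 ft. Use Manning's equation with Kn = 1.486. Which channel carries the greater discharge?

channel B

Channel A: With bottom width b = 13.8 ft and side slope z = 0.95: A = (b + zy)y = (13.8 + 0.95×21.4)×21.4 = 730.4 ft²; P = b + 2y√(1+z²) = 13.8 + 2×21.4×1.379 = 72.83 ft. Hydraulic radius R = A/P = 730.4/72.83 = 10.03 ft. Q_A = (1.486/0.015)·730.4·10.03^(2/3)·√0.002198 = 15770 ft³/s.
Channel B: With bottom width b = 14.9 ft and side slope z = 2.6: A = (b + zy)y = (14.9 + 2.6×21.1)×21.1 = 1472 ft²; P = b + 2y√(1+z²) = 14.9 + 2×21.1×2.786 = 132.5 ft. Hydraulic radius R = A/P = 1472/132.5 = 11.11 ft. Q_B = (1.486/0.015)·1472·11.11^(2/3)·√0.002198 = 34040 ft³/s.
Q_A = 15770 ft³/s vs Q_B = 34040 ft³/s, so channel B carries more.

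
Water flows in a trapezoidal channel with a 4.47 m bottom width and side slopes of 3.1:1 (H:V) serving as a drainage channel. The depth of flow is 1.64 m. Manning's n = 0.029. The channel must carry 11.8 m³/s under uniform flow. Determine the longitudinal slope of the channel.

With bottom width b = 4.47 m and side slope z = 3.1: A = (b + zy)y = (4.47 + 3.1×1.64)×1.64 = 15.67 m²; P = b + 2y√(1+z²) = 4.47 + 2×1.64×3.257 = 15.15 m.
Hydraulic radius R = A/P = 15.67/15.15 = 1.034 m.
From Manning's equation, S = [nQ / (1 A R^(2/3))]² = [0.029 × 11.8 / (1 × 15.67 × 1.034^(2/3))]² = 0.000456.

S = 0.000456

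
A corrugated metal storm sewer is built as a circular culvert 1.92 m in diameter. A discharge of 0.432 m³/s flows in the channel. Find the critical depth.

At critical depth, Q² T / (g A³) = 1, i.e. A³/T = Q²/g = 0.432²/9.81 = 0.01902.
At y = 0.232 m: A³/T = 0.006277 — too small.
At y = 0.392 m: A³/T = 0.04944 — too large.
At y = 0.307 m: A³/T = 0.01894 — matches.

y_c = 0.307 m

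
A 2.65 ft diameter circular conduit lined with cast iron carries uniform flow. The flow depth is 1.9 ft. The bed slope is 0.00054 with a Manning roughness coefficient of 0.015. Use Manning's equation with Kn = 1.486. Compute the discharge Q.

Q = 8.33 ft³/s

For a circular section of diameter D = 2.65 ft at depth y = 1.9 ft, the central angle is θ = 2 arccos(1 − 2y/D) = 4.039 rad. Then A = (D²/8)(θ − sin θ) = 4.232 ft² and P = Dθ/2 = 5.352 ft.
Hydraulic radius R = A/P = 4.232/5.352 = 0.7907 ft.
Manning's equation: Q = (1.486/n) A R^(2/3) S^(1/2) = (1.486/0.015) × 4.232 × 0.7907^(2/3) × 0.00054^(1/2) = 8.33 ft³/s.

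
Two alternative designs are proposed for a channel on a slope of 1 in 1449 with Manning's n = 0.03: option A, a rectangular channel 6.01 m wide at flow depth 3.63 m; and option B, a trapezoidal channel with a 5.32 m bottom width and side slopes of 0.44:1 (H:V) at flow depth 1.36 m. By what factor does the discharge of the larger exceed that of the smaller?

3.85

Channel A: Flow area A = b·y = 6.01 × 3.63 = 21.82 m². Wetted perimeter P = b + 2y = 6.01 + 2×3.63 = 13.27 m. Hydraulic radius R = A/P = 21.82/13.27 = 1.644 m. Q_A = (1/0.03)·21.82·1.644^(2/3)·√0.0006901 = 26.61 m³/s.
Channel B: With bottom width b = 5.32 m and side slope z = 0.44: A = (b + zy)y = (5.32 + 0.44×1.36)×1.36 = 8.049 m²; P = b + 2y√(1+z²) = 5.32 + 2×1.36×1.093 = 8.292 m. Hydraulic radius R = A/P = 8.049/8.292 = 0.9707 m. Q_B = (1/0.03)·8.049·0.9707^(2/3)·√0.0006901 = 6.91 m³/s.
The larger discharge is 26.61 m³/s and the smaller is 6.91 m³/s; the ratio is 3.85.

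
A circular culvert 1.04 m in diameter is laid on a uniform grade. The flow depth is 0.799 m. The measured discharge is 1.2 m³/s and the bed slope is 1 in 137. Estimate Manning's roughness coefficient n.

For a circular section of diameter D = 1.04 m at depth y = 0.799 m, the central angle is θ = 2 arccos(1 − 2y/D) = 4.274 rad. Then A = (D²/8)(θ − sin θ) = 0.7003 m² and P = Dθ/2 = 2.223 m.
Hydraulic radius R = A/P = 0.7003/2.223 = 0.3151 m.
Rearranging Manning's equation: n = (1/Q) A R^(2/3) S^(1/2) = (1/1.2) × 0.7003 × 0.3151^(2/3) × √0.007299 = 0.0231.

n = 0.0231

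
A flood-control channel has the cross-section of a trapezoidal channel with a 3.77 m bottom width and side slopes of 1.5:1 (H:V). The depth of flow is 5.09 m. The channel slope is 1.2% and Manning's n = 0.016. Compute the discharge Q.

Q = 756 m³/s

With bottom width b = 3.77 m and side slope z = 1.5: A = (b + zy)y = (3.77 + 1.5×5.09)×5.09 = 58.05 m²; P = b + 2y√(1+z²) = 3.77 + 2×5.09×1.803 = 22.12 m.
Hydraulic radius R = A/P = 58.05/22.12 = 2.624 m.
Manning's equation: Q = (1/n) A R^(2/3) S^(1/2) = (1/0.016) × 58.05 × 2.624^(2/3) × 0.012^(1/2) = 756 m³/s.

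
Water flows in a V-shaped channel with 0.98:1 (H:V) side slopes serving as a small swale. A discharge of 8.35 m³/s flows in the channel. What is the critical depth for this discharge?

At critical depth, Q² T / (g A³) = 1, i.e. A³/T = Q²/g = 8.35²/9.81 = 7.107.
Trying y = 2.04 m: A³/T = 16.97 — over.
Trying y = 1.71 m: A³/T = 7.021 — close enough.

y_c = 1.71 m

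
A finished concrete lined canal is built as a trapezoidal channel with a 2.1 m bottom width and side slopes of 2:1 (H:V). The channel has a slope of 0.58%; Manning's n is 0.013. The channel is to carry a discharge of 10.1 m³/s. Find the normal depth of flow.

y_n = 0.758 m

Manning's equation rearranged: A R^(2/3) = nQ / (1·√S) = 0.013 × 10.1 / (√0.0058) = 1.724.
Try y = 0.862 m: A R^(2/3) = 2.222 — high.
Try y = 0.522 m: A R^(2/3) = 0.846 — low.
Try y = 0.758 m: A R^(2/3) = 1.725 — matches.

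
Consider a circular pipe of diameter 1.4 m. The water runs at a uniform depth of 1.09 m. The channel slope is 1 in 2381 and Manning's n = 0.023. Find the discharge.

For a circular section of diameter D = 1.4 m at depth y = 1.09 m, the central angle is θ = 2 arccos(1 − 2y/D) = 4.323 rad. Then A = (D²/8)(θ − sin θ) = 1.286 m² and P = Dθ/2 = 3.026 m.
Hydraulic radius R = A/P = 1.286/3.026 = 0.4249 m.
Manning's equation: Q = (1/n) A R^(2/3) S^(1/2) = (1/0.023) × 1.286 × 0.4249^(2/3) × 0.00042^(1/2) = 0.648 m³/s.

Q = 0.648 m³/s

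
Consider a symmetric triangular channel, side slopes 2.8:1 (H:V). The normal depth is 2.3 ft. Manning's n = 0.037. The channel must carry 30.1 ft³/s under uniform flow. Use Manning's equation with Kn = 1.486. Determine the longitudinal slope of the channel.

For a triangular section with side slope z = 2.8: A = zy² = 2.8×2.3² = 14.81 ft²; P = 2y√(1+z²) = 2×2.3×2.973 = 13.68 ft.
Hydraulic radius R = A/P = 14.81/13.68 = 1.083 ft.
From Manning's equation, S = [nQ / (1.486 A R^(2/3))]² = [0.037 × 30.1 / (1.486 × 14.81 × 1.083^(2/3))]² = 0.0023.

S = 0.0023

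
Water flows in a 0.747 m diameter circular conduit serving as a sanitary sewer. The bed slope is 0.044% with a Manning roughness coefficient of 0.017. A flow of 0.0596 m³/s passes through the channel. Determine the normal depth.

y_n = 0.299 m

Manning's equation rearranged: A R^(2/3) = nQ / (1·√S) = 0.017 × 0.0596 / (√0.00044) = 0.0483.
At y = 0.214 m: A R^(2/3) = 0.02564 — low.
At y = 0.381 m: A R^(2/3) = 0.07404 — high.
At y = 0.299 m: A R^(2/3) = 0.04831 — close enough.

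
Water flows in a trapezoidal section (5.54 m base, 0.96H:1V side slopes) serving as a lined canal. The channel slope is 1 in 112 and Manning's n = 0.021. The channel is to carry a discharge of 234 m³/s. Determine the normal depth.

Manning's equation rearranged: A R^(2/3) = nQ / (1·√S) = 0.021 × 234 / (√0.008929) = 52.
At y = 4.56 m: A R^(2/3) = 83.02 — too large.
At y = 2.6 m: A R^(2/3) = 29.04 — too small.
At y = 3.57 m: A R^(2/3) = 52.06 — close enough.

y_n = 3.57 m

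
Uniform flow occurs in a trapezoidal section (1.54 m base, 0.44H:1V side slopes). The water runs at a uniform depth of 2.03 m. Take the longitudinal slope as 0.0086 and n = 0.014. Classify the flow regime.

With bottom width b = 1.54 m and side slope z = 0.44: A = (b + zy)y = (1.54 + 0.44×2.03)×2.03 = 4.939 m²; P = b + 2y√(1+z²) = 1.54 + 2×2.03×1.093 = 5.976 m.
Hydraulic radius R = A/P = 4.939/5.976 = 0.8266 m.
V = (1/n) R^(2/3) √S = (1/0.014) × 0.8266^(2/3) × √0.0086 = 5.834 m/s. Hydraulic depth D_h = A/T = 4.939/3.326 = 1.485 m.
Froude number Fr = V/√(g·D_h) = 5.834/√(9.81×1.485) = 1.53, which is greater than 1, so the flow is supercritical.

supercritical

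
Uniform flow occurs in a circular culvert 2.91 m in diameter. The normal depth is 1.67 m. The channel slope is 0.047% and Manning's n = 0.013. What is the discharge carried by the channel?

For a circular section of diameter D = 2.91 m at depth y = 1.67 m, the central angle is θ = 2 arccos(1 − 2y/D) = 3.438 rad. Then A = (D²/8)(θ − sin θ) = 3.949 m² and P = Dθ/2 = 5.003 m.
Hydraulic radius R = A/P = 3.949/5.003 = 0.7893 m.
Manning's equation: Q = (1/n) A R^(2/3) S^(1/2) = (1/0.013) × 3.949 × 0.7893^(2/3) × 0.00047^(1/2) = 5.62 m³/s.

Q = 5.62 m³/s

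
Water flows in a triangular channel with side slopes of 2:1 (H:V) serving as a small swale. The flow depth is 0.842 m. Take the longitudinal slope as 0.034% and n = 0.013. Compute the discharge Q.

Q = 1.05 m³/s

For a triangular section with side slope z = 2: A = zy² = 2×0.842² = 1.418 m²; P = 2y√(1+z²) = 2×0.842×2.236 = 3.766 m.
Hydraulic radius R = A/P = 1.418/3.766 = 0.3766 m.
Manning's equation: Q = (1/n) A R^(2/3) S^(1/2) = (1/0.013) × 1.418 × 0.3766^(2/3) × 0.00034^(1/2) = 1.05 m³/s.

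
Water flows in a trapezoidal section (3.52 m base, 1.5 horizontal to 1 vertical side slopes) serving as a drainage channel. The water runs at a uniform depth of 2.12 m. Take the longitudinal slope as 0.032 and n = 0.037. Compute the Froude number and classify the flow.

supercritical

With bottom width b = 3.52 m and side slope z = 1.5: A = (b + zy)y = (3.52 + 1.5×2.12)×2.12 = 14.2 m²; P = b + 2y√(1+z²) = 3.52 + 2×2.12×1.803 = 11.16 m.
Hydraulic radius R = A/P = 14.2/11.16 = 1.272 m.
V = (1/n) R^(2/3) √S = (1/0.037) × 1.272^(2/3) × √0.032 = 5.677 m/s. Hydraulic depth D_h = A/T = 14.2/9.88 = 1.438 m.
Froude number Fr = V/√(g·D_h) = 5.677/√(9.81×1.438) = 1.51, which is greater than 1, so the flow is supercritical.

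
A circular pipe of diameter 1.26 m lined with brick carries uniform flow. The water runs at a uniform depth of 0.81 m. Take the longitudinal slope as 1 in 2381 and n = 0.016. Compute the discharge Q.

For a circular section of diameter D = 1.26 m at depth y = 0.81 m, the central angle is θ = 2 arccos(1 − 2y/D) = 3.721 rad. Then A = (D²/8)(θ − sin θ) = 0.8471 m² and P = Dθ/2 = 2.344 m.
Hydraulic radius R = A/P = 0.8471/2.344 = 0.3614 m.
Manning's equation: Q = (1/n) A R^(2/3) S^(1/2) = (1/0.016) × 0.8471 × 0.3614^(2/3) × 0.00042^(1/2) = 0.55 m³/s.

Q = 0.55 m³/s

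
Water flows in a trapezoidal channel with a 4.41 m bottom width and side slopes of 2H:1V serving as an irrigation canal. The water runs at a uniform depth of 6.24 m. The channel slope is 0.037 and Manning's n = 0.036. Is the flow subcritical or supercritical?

With bottom width b = 4.41 m and side slope z = 2: A = (b + zy)y = (4.41 + 2×6.24)×6.24 = 105.4 m²; P = b + 2y√(1+z²) = 4.41 + 2×6.24×2.236 = 32.32 m.
Hydraulic radius R = A/P = 105.4/32.32 = 3.261 m.
V = (1/n) R^(2/3) √S = (1/0.036) × 3.261^(2/3) × √0.037 = 11.75 m/s. Hydraulic depth D_h = A/T = 105.4/29.37 = 3.588 m.
Froude number Fr = V/√(g·D_h) = 11.75/√(9.81×3.588) = 1.98, which is greater than 1, so the flow is supercritical.

supercritical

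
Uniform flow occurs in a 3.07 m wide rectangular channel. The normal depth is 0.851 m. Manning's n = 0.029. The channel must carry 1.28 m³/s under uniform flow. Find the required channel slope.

Flow area A = b·y = 3.07 × 0.851 = 2.613 m². Wetted perimeter P = b + 2y = 3.07 + 2×0.851 = 4.772 m.
Hydraulic radius R = A/P = 2.613/4.772 = 0.5475 m.
From Manning's equation, S = [nQ / (1 A R^(2/3))]² = [0.029 × 1.28 / (1 × 2.613 × 0.5475^(2/3))]² = 0.000451.

S = 0.000451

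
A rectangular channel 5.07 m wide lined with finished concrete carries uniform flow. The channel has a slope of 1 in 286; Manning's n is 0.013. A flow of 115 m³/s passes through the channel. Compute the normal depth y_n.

y_n = 3.78 m

Manning's equation rearranged: A R^(2/3) = nQ / (1·√S) = 0.013 × 115 / (√0.003497) = 25.28.
Try y = 4.08 m: A R^(2/3) = 27.87 — high.
Try y = 2.65 m: A R^(2/3) = 15.97 — low.
Try y = 3.78 m: A R^(2/3) = 25.31 — matches.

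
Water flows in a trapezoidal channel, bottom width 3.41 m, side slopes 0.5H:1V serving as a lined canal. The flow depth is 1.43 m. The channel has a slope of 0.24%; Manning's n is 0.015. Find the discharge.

Q = 17.9 m³/s

With bottom width b = 3.41 m and side slope z = 0.5: A = (b + zy)y = (3.41 + 0.5×1.43)×1.43 = 5.899 m²; P = b + 2y√(1+z²) = 3.41 + 2×1.43×1.118 = 6.608 m.
Hydraulic radius R = A/P = 5.899/6.608 = 0.8927 m.
Manning's equation: Q = (1/n) A R^(2/3) S^(1/2) = (1/0.015) × 5.899 × 0.8927^(2/3) × 0.0024^(1/2) = 17.9 m³/s.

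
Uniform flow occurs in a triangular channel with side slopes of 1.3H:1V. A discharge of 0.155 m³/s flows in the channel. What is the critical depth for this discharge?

At critical depth, Q² T / (g A³) = 1, i.e. A³/T = Q²/g = 0.155²/9.81 = 0.002449.
Trying y = 0.341 m: A³/T = 0.003896 — too large.
Trying y = 0.311 m: A³/T = 0.002458 — close enough.

y_c = 0.311 m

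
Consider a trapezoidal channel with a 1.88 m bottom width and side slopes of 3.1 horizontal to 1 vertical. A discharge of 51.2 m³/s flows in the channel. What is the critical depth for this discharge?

At critical depth, Q² T / (g A³) = 1, i.e. A³/T = Q²/g = 51.2²/9.81 = 267.2.
At y = 1.62 m: A³/T = 117.2 — too small.
At y = 2.16 m: A³/T = 416.2 — too large.
At y = 1.96 m: A³/T = 270.2 — close enough.

y_c = 1.96 m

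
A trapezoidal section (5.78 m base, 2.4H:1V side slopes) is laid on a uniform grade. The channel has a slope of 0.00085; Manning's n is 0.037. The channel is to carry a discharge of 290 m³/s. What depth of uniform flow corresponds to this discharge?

Manning's equation rearranged: A R^(2/3) = nQ / (1·√S) = 0.037 × 290 / (√0.00085) = 368.
At y = 6.1 m: A R^(2/3) = 277.3 — short.
At y = 6.89 m: A R^(2/3) = 367.5 — close enough.

y_n = 6.89 m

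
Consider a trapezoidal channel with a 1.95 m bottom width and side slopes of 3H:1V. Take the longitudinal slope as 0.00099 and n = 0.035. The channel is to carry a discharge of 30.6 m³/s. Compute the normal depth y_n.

Manning's equation rearranged: A R^(2/3) = nQ / (1·√S) = 0.035 × 30.6 / (√0.00099) = 34.04.
Try y = 3.22 m: A R^(2/3) = 52.73 — over.
Try y = 2.06 m: A R^(2/3) = 18.04 — short.
Try y = 2.69 m: A R^(2/3) = 34.07 — matches.

y_n = 2.69 m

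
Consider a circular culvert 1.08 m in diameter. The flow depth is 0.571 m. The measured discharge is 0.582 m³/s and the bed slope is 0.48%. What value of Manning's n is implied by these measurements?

n = 0.025

For a circular section of diameter D = 1.08 m at depth y = 0.571 m, the central angle is θ = 2 arccos(1 − 2y/D) = 3.256 rad. Then A = (D²/8)(θ − sin θ) = 0.4915 m² and P = Dθ/2 = 1.758 m.
Hydraulic radius R = A/P = 0.4915/1.758 = 0.2795 m.
Rearranging Manning's equation: n = (1/Q) A R^(2/3) S^(1/2) = (1/0.582) × 0.4915 × 0.2795^(2/3) × √0.0048 = 0.025.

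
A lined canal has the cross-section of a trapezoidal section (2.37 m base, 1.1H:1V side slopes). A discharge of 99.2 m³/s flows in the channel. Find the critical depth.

y_c = 3.48 m

At critical depth, Q² T / (g A³) = 1, i.e. A³/T = Q²/g = 99.2²/9.81 = 1003.
Try y = 3.97 m: A³/T = 1723 — high.
Try y = 2.68 m: A³/T = 350.2 — low.
Try y = 3.48 m: A³/T = 1001 — matches.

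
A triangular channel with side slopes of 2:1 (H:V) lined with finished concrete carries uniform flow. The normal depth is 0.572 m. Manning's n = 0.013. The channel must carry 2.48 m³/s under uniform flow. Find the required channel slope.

S = 0.0149

For a triangular section with side slope z = 2: A = zy² = 2×0.572² = 0.6544 m²; P = 2y√(1+z²) = 2×0.572×2.236 = 2.558 m.
Hydraulic radius R = A/P = 0.6544/2.558 = 0.2558 m.
From Manning's equation, S = [nQ / (1 A R^(2/3))]² = [0.013 × 2.48 / (1 × 0.6544 × 0.2558^(2/3))]² = 0.0149.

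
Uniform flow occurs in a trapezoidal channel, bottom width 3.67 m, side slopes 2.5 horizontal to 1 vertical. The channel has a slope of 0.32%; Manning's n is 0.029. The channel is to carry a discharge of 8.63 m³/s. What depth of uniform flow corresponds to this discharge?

Manning's equation rearranged: A R^(2/3) = nQ / (1·√S) = 0.029 × 8.63 / (√0.0032) = 4.424.
Try y = 0.864 m: A R^(2/3) = 3.604 — low.
Try y = 1.06 m: A R^(2/3) = 5.353 — high.
Try y = 0.961 m: A R^(2/3) = 4.423 — close enough.

y_n = 0.961 m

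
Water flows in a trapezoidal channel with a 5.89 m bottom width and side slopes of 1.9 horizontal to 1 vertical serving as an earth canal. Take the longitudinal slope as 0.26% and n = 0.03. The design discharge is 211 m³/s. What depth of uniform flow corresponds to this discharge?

Manning's equation rearranged: A R^(2/3) = nQ / (1·√S) = 0.03 × 211 / (√0.0026) = 124.1.
At y = 5.01 m: A R^(2/3) = 154 — high.
At y = 3.91 m: A R^(2/3) = 90.64 — low.
At y = 4.53 m: A R^(2/3) = 123.9 — matches.

y_n = 4.53 m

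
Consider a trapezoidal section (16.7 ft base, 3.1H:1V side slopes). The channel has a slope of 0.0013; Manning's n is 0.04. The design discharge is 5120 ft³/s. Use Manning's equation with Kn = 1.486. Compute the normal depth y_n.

Manning's equation rearranged: A R^(2/3) = nQ / (1.486·√S) = 0.04 × 5120 / (1.486 × √0.0013) = 3822.
Trying y = 16.2 ft: A R^(2/3) = 4645 — over.
Trying y = 10.6 ft: A R^(2/3) = 1759 — short.
Trying y = 14.9 ft: A R^(2/3) = 3822 — ≈ 3822.

y_n = 14.9 ft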